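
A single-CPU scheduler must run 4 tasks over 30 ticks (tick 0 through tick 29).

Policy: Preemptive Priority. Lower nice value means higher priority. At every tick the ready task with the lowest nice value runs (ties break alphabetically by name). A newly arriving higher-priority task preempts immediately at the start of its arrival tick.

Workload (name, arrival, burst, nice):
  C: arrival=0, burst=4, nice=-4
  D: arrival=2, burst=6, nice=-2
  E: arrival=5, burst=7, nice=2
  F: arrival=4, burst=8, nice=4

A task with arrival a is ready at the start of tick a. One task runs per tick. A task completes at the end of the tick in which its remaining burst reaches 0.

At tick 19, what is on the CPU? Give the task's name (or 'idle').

t=0: ready={C} → run C
t=1: ready={C} → run C
t=2: ready={C,D} → run C
t=3: ready={C,D} → run C
t=4: ready={D,F} → run D
t=5: ready={D,E,F} → run D
t=6: ready={D,E,F} → run D
t=7: ready={D,E,F} → run D
t=8: ready={D,E,F} → run D
t=9: ready={D,E,F} → run D
t=10: ready={E,F} → run E
t=11: ready={E,F} → run E
t=12: ready={E,F} → run E
t=13: ready={E,F} → run E
t=14: ready={E,F} → run E
t=15: ready={E,F} → run E
t=16: ready={E,F} → run E
t=17: ready={F} → run F
t=18: ready={F} → run F
t=19: ready={F} → run F
t=20: ready={F} → run F
t=21: ready={F} → run F
t=22: ready={F} → run F
t=23: ready={F} → run F
t=24: ready={F} → run F
t=25: (idle)
t=26: (idle)
t=27: (idle)
t=28: (idle)
t=29: (idle)

running at tick 19 = F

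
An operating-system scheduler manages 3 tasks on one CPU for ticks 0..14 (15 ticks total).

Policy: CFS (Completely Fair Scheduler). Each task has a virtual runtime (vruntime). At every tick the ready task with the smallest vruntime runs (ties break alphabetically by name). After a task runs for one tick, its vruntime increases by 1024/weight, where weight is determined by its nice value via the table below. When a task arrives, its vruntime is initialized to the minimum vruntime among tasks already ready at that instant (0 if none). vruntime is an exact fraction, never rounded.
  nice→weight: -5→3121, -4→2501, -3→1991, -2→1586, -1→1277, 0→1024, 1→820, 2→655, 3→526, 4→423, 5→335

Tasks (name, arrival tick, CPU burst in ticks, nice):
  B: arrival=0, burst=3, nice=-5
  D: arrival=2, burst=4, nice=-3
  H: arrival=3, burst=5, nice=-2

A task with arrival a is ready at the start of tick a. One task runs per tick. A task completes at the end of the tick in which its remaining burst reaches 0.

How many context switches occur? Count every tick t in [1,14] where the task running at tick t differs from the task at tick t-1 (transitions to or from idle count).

t=0: vr[B=0] → run B
t=1: vr[B=1024/3121] → run B
t=2: vr[B=2048/3121 D=2048/3121] → run B
t=3: vr[D=2048/3121 H=2048/3121] → run D
t=4: vr[D=7273472/6213911 H=2048/3121] → run H
t=5: vr[D=7273472/6213911 H=3222016/2474953] → run D
t=6: vr[D=10469376/6213911 H=3222016/2474953] → run H
t=7: vr[D=10469376/6213911 H=4819968/2474953] → run D
t=8: vr[D=13665280/6213911 H=4819968/2474953] → run H
t=9: vr[D=13665280/6213911 H=6417920/2474953] → run D
t=10: vr[H=6417920/2474953] → run H
t=11: vr[H=8015872/2474953] → run H
t=12: (idle)
t=13: (idle)
t=14: (idle)

context switches = 9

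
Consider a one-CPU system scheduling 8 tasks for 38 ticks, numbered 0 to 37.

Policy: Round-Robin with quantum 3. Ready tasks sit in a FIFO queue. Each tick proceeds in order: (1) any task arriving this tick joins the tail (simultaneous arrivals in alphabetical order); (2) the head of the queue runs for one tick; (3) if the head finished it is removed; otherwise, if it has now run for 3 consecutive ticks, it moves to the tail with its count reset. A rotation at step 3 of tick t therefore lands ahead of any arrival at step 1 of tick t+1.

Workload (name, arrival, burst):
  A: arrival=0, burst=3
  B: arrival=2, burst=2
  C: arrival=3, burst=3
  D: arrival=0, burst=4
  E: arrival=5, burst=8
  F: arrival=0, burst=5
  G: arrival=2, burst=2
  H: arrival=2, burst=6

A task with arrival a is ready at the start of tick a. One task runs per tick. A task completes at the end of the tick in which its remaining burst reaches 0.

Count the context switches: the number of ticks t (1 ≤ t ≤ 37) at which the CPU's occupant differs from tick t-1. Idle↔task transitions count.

context switches = 12

t=0: queue=[A,D,F] q_used=0 → run A
t=1: queue=[A,D,F] q_used=1 → run A
t=2: queue=[A,D,F,B,G,H] q_used=2 → run A
t=3: queue=[D,F,B,G,H,C] q_used=0 → run D
t=4: queue=[D,F,B,G,H,C] q_used=1 → run D
t=5: queue=[D,F,B,G,H,C,E] q_used=2 → run D
t=6: queue=[F,B,G,H,C,E,D] q_used=0 → run F
t=7: queue=[F,B,G,H,C,E,D] q_used=1 → run F
t=8: queue=[F,B,G,H,C,E,D] q_used=2 → run F
t=9: queue=[B,G,H,C,E,D,F] q_used=0 → run B
t=10: queue=[B,G,H,C,E,D,F] q_used=1 → run B
t=11: queue=[G,H,C,E,D,F] q_used=0 → run G
t=12: queue=[G,H,C,E,D,F] q_used=1 → run G
t=13: queue=[H,C,E,D,F] q_used=0 → run H
t=14: queue=[H,C,E,D,F] q_used=1 → run H
t=15: queue=[H,C,E,D,F] q_used=2 → run H
t=16: queue=[C,E,D,F,H] q_used=0 → run C
t=17: queue=[C,E,D,F,H] q_used=1 → run C
t=18: queue=[C,E,D,F,H] q_used=2 → run C
t=19: queue=[E,D,F,H] q_used=0 → run E
t=20: queue=[E,D,F,H] q_used=1 → run E
t=21: queue=[E,D,F,H] q_used=2 → run E
t=22: queue=[D,F,H,E] q_used=0 → run D
t=23: queue=[F,H,E] q_used=0 → run F
t=24: queue=[F,H,E] q_used=1 → run F
t=25: queue=[H,E] q_used=0 → run H
t=26: queue=[H,E] q_used=1 → run H
t=27: queue=[H,E] q_used=2 → run H
t=28: queue=[E] q_used=0 → run E
t=29: queue=[E] q_used=1 → run E
t=30: queue=[E] q_used=2 → run E
t=31: queue=[E] q_used=0 → run E
t=32: queue=[E] q_used=1 → run E
t=33: (idle)
t=34: (idle)
t=35: (idle)
t=36: (idle)
t=37: (idle)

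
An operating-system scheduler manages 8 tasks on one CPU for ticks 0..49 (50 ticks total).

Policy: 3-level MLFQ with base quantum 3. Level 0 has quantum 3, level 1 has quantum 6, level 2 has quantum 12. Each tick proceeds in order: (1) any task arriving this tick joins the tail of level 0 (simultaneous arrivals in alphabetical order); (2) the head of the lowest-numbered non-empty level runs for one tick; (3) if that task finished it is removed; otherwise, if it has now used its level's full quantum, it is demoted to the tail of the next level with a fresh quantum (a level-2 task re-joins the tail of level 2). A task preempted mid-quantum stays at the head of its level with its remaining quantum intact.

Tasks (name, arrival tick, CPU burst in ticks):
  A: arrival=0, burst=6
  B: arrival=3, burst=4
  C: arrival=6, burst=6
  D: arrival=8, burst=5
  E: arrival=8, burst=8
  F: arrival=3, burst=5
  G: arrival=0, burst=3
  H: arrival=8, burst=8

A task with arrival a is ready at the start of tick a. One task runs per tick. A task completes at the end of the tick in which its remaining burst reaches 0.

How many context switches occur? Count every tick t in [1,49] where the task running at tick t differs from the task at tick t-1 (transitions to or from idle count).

t=0: L0/L1/L2 = AG/-/- → run A
t=1: L0/L1/L2 = AG/-/- → run A
t=2: L0/L1/L2 = AG/-/- → run A
t=3: L0/L1/L2 = GBF/A/- → run G
t=4: L0/L1/L2 = GBF/A/- → run G
t=5: L0/L1/L2 = GBF/A/- → run G
t=6: L0/L1/L2 = BFC/A/- → run B
t=7: L0/L1/L2 = BFC/A/- → run B
t=8: L0/L1/L2 = BFCDEH/A/- → run B
t=9: L0/L1/L2 = FCDEH/AB/- → run F
t=10: L0/L1/L2 = FCDEH/AB/- → run F
t=11: L0/L1/L2 = FCDEH/AB/- → run F
t=12: L0/L1/L2 = CDEH/ABF/- → run C
t=13: L0/L1/L2 = CDEH/ABF/- → run C
t=14: L0/L1/L2 = CDEH/ABF/- → run C
t=15: L0/L1/L2 = DEH/ABFC/- → run D
t=16: L0/L1/L2 = DEH/ABFC/- → run D
t=17: L0/L1/L2 = DEH/ABFC/- → run D
t=18: L0/L1/L2 = EH/ABFCD/- → run E
t=19: L0/L1/L2 = EH/ABFCD/- → run E
t=20: L0/L1/L2 = EH/ABFCD/- → run E
t=21: L0/L1/L2 = H/ABFCDE/- → run H
t=22: L0/L1/L2 = H/ABFCDE/- → run H
t=23: L0/L1/L2 = H/ABFCDE/- → run H
t=24: L0/L1/L2 = -/ABFCDEH/- → run A
t=25: L0/L1/L2 = -/ABFCDEH/- → run A
t=26: L0/L1/L2 = -/ABFCDEH/- → run A
t=27: L0/L1/L2 = -/BFCDEH/- → run B
t=28: L0/L1/L2 = -/FCDEH/- → run F
t=29: L0/L1/L2 = -/FCDEH/- → run F
t=30: L0/L1/L2 = -/CDEH/- → run C
t=31: L0/L1/L2 = -/CDEH/- → run C
t=32: L0/L1/L2 = -/CDEH/- → run C
t=33: L0/L1/L2 = -/DEH/- → run D
t=34: L0/L1/L2 = -/DEH/- → run D
t=35: L0/L1/L2 = -/EH/- → run E
t=36: L0/L1/L2 = -/EH/- → run E
t=37: L0/L1/L2 = -/EH/- → run E
t=38: L0/L1/L2 = -/EH/- → run E
t=39: L0/L1/L2 = -/EH/- → run E
t=40: L0/L1/L2 = -/H/- → run H
t=41: L0/L1/L2 = -/H/- → run H
t=42: L0/L1/L2 = -/H/- → run H
t=43: L0/L1/L2 = -/H/- → run H
t=44: L0/L1/L2 = -/H/- → run H
t=45: (idle)
t=46: (idle)
t=47: (idle)
t=48: (idle)
t=49: (idle)

context switches = 15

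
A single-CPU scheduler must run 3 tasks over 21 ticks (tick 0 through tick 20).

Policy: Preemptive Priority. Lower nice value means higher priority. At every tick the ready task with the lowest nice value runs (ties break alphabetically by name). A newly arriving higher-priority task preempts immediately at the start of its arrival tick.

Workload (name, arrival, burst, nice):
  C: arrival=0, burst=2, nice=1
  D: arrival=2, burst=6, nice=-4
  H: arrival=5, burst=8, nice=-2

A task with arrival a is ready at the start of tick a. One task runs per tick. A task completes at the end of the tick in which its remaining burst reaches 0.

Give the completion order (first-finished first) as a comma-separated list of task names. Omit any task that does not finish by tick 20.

t=0: ready={C} → run C
t=1: ready={C} → run C
t=2: ready={D} → run D
t=3: ready={D} → run D
t=4: ready={D} → run D
t=5: ready={D,H} → run D
t=6: ready={D,H} → run D
t=7: ready={D,H} → run D
t=8: ready={H} → run H
t=9: ready={H} → run H
t=10: ready={H} → run H
t=11: ready={H} → run H
t=12: ready={H} → run H
t=13: ready={H} → run H
t=14: ready={H} → run H
t=15: ready={H} → run H
t=16: (idle)
t=17: (idle)
t=18: (idle)
t=19: (idle)
t=20: (idle)

completion order = C, D, H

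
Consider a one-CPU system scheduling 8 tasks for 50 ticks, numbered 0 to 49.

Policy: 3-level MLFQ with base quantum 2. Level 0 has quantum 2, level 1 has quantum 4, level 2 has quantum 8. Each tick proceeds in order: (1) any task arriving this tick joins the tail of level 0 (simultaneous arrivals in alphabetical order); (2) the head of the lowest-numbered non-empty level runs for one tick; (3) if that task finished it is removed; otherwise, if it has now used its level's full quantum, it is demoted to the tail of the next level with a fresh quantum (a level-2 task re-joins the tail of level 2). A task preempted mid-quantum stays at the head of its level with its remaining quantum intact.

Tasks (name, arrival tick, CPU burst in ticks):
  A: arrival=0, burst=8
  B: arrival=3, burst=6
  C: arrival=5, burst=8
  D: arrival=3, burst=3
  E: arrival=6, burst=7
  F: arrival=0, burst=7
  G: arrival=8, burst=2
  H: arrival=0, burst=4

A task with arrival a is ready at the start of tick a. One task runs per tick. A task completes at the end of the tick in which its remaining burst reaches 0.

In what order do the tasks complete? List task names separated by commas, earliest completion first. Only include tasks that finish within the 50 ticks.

completion order = G, H, B, D, A, F, C, E

t=0: L0/L1/L2 = AFH/-/- → run A
t=1: L0/L1/L2 = AFH/-/- → run A
t=2: L0/L1/L2 = FH/A/- → run F
t=3: L0/L1/L2 = FHBD/A/- → run F
t=4: L0/L1/L2 = HBD/AF/- → run H
t=5: L0/L1/L2 = HBDC/AF/- → run H
t=6: L0/L1/L2 = BDCE/AFH/- → run B
t=7: L0/L1/L2 = BDCE/AFH/- → run B
t=8: L0/L1/L2 = DCEG/AFHB/- → run D
t=9: L0/L1/L2 = DCEG/AFHB/- → run D
t=10: L0/L1/L2 = CEG/AFHBD/- → run C
t=11: L0/L1/L2 = CEG/AFHBD/- → run C
t=12: L0/L1/L2 = EG/AFHBDC/- → run E
t=13: L0/L1/L2 = EG/AFHBDC/- → run E
t=14: L0/L1/L2 = G/AFHBDCE/- → run G
t=15: L0/L1/L2 = G/AFHBDCE/- → run G
t=16: L0/L1/L2 = -/AFHBDCE/- → run A
t=17: L0/L1/L2 = -/AFHBDCE/- → run A
t=18: L0/L1/L2 = -/AFHBDCE/- → run A
t=19: L0/L1/L2 = -/AFHBDCE/- → run A
t=20: L0/L1/L2 = -/FHBDCE/A → run F
t=21: L0/L1/L2 = -/FHBDCE/A → run F
t=22: L0/L1/L2 = -/FHBDCE/A → run F
t=23: L0/L1/L2 = -/FHBDCE/A → run F
t=24: L0/L1/L2 = -/HBDCE/AF → run H
t=25: L0/L1/L2 = -/HBDCE/AF → run H
t=26: L0/L1/L2 = -/BDCE/AF → run B
t=27: L0/L1/L2 = -/BDCE/AF → run B
t=28: L0/L1/L2 = -/BDCE/AF → run B
t=29: L0/L1/L2 = -/BDCE/AF → run B
t=30: L0/L1/L2 = -/DCE/AF → run D
t=31: L0/L1/L2 = -/CE/AF → run C
t=32: L0/L1/L2 = -/CE/AF → run C
t=33: L0/L1/L2 = -/CE/AF → run C
t=34: L0/L1/L2 = -/CE/AF → run C
t=35: L0/L1/L2 = -/E/AFC → run E
t=36: L0/L1/L2 = -/E/AFC → run E
t=37: L0/L1/L2 = -/E/AFC → run E
t=38: L0/L1/L2 = -/E/AFC → run E
t=39: L0/L1/L2 = -/-/AFCE → run A
t=40: L0/L1/L2 = -/-/AFCE → run A
t=41: L0/L1/L2 = -/-/FCE → run F
t=42: L0/L1/L2 = -/-/CE → run C
t=43: L0/L1/L2 = -/-/CE → run C
t=44: L0/L1/L2 = -/-/E → run E
t=45: (idle)
t=46: (idle)
t=47: (idle)
t=48: (idle)
t=49: (idle)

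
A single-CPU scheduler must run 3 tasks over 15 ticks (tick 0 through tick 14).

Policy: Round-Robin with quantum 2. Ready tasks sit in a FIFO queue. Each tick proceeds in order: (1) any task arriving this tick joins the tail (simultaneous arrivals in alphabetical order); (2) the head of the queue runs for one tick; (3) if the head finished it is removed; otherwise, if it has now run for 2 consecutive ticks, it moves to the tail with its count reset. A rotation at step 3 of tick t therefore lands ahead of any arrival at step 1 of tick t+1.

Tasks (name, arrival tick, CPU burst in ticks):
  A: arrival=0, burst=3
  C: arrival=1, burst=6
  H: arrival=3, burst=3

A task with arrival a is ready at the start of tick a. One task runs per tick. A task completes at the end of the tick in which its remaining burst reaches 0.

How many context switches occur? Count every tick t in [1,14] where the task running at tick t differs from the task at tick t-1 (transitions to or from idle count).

context switches = 7

t=0: queue=[A] q_used=0 → run A
t=1: queue=[A,C] q_used=1 → run A
t=2: queue=[C,A] q_used=0 → run C
t=3: queue=[C,A,H] q_used=1 → run C
t=4: queue=[A,H,C] q_used=0 → run A
t=5: queue=[H,C] q_used=0 → run H
t=6: queue=[H,C] q_used=1 → run H
t=7: queue=[C,H] q_used=0 → run C
t=8: queue=[C,H] q_used=1 → run C
t=9: queue=[H,C] q_used=0 → run H
t=10: queue=[C] q_used=0 → run C
t=11: queue=[C] q_used=1 → run C
t=12: (idle)
t=13: (idle)
t=14: (idle)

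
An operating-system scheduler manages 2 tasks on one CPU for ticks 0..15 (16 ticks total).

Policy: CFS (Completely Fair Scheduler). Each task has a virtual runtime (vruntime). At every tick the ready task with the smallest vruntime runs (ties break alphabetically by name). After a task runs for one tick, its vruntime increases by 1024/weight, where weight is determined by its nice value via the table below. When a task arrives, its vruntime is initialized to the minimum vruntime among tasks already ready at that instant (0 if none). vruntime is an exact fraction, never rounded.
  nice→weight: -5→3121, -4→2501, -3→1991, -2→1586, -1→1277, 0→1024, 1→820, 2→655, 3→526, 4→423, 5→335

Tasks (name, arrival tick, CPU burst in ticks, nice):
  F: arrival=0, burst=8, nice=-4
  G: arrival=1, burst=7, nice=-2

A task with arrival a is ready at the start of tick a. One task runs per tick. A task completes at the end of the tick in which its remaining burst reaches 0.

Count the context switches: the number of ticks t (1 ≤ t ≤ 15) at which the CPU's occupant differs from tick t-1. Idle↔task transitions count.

context switches = 10

t=0: vr[F=0] → run F
t=1: vr[F=1024/2501 G=1024/2501] → run F
t=2: vr[F=2048/2501 G=1024/2501] → run G
t=3: vr[F=2048/2501 G=34304/32513] → run F
t=4: vr[F=3072/2501 G=34304/32513] → run G
t=5: vr[F=3072/2501 G=55296/32513] → run F
t=6: vr[F=4096/2501 G=55296/32513] → run F
t=7: vr[F=5120/2501 G=55296/32513] → run G
t=8: vr[F=5120/2501 G=76288/32513] → run F
t=9: vr[F=6144/2501 G=76288/32513] → run G
t=10: vr[F=6144/2501 G=97280/32513] → run F
t=11: vr[F=7168/2501 G=97280/32513] → run F
t=12: vr[G=97280/32513] → run G
t=13: vr[G=118272/32513] → run G
t=14: vr[G=139264/32513] → run G
t=15: (idle)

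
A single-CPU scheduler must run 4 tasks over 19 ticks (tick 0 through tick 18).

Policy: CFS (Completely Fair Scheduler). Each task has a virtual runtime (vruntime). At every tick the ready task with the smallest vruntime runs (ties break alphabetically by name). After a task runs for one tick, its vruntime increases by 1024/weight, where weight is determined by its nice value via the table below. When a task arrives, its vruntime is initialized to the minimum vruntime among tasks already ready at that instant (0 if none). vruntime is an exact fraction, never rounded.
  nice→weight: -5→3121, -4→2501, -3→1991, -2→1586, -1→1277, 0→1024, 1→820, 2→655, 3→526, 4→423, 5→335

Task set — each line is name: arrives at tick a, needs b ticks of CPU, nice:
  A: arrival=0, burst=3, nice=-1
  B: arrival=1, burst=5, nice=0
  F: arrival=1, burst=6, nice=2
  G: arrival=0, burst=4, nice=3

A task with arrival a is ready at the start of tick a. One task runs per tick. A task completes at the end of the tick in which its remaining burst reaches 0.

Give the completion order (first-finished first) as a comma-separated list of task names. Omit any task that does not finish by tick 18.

t=0: vr[A=0 G=0] → run A
t=1: vr[A=1024/1277 B=0 F=0 G=0] → run B
t=2: vr[A=1024/1277 B=1 F=0 G=0] → run F
t=3: vr[A=1024/1277 B=1 F=1024/655 G=0] → run G
t=4: vr[A=1024/1277 B=1 F=1024/655 G=512/263] → run A
t=5: vr[A=2048/1277 B=1 F=1024/655 G=512/263] → run B
t=6: vr[A=2048/1277 B=2 F=1024/655 G=512/263] → run F
t=7: vr[A=2048/1277 B=2 F=2048/655 G=512/263] → run A
t=8: vr[B=2 F=2048/655 G=512/263] → run G
t=9: vr[B=2 F=2048/655 G=1024/263] → run B
t=10: vr[B=3 F=2048/655 G=1024/263] → run B
t=11: vr[B=4 F=2048/655 G=1024/263] → run F
t=12: vr[B=4 F=3072/655 G=1024/263] → run G
t=13: vr[B=4 F=3072/655 G=1536/263] → run B
t=14: vr[F=3072/655 G=1536/263] → run F
t=15: vr[F=4096/655 G=1536/263] → run G
t=16: vr[F=4096/655] → run F
t=17: vr[F=1024/131] → run F
t=18: (idle)

completion order = A, B, G, F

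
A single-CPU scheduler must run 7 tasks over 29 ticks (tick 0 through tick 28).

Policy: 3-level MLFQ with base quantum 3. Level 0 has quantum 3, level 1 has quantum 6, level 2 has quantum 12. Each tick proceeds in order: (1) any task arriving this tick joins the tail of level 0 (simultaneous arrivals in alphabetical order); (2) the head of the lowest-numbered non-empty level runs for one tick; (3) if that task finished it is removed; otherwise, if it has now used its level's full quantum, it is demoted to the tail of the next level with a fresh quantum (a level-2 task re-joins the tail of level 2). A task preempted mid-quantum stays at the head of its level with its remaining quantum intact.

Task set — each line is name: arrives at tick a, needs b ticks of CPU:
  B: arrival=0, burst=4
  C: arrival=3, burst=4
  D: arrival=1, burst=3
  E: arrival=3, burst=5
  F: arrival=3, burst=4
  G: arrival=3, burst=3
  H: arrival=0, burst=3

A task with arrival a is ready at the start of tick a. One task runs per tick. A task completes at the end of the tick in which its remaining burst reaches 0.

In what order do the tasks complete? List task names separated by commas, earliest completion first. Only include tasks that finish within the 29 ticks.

t=0: L0/L1/L2 = BH/-/- → run B
t=1: L0/L1/L2 = BHD/-/- → run B
t=2: L0/L1/L2 = BHD/-/- → run B
t=3: L0/L1/L2 = HDCEFG/B/- → run H
t=4: L0/L1/L2 = HDCEFG/B/- → run H
t=5: L0/L1/L2 = HDCEFG/B/- → run H
t=6: L0/L1/L2 = DCEFG/B/- → run D
t=7: L0/L1/L2 = DCEFG/B/- → run D
t=8: L0/L1/L2 = DCEFG/B/- → run D
t=9: L0/L1/L2 = CEFG/B/- → run C
t=10: L0/L1/L2 = CEFG/B/- → run C
t=11: L0/L1/L2 = CEFG/B/- → run C
t=12: L0/L1/L2 = EFG/BC/- → run E
t=13: L0/L1/L2 = EFG/BC/- → run E
t=14: L0/L1/L2 = EFG/BC/- → run E
t=15: L0/L1/L2 = FG/BCE/- → run F
t=16: L0/L1/L2 = FG/BCE/- → run F
t=17: L0/L1/L2 = FG/BCE/- → run F
t=18: L0/L1/L2 = G/BCEF/- → run G
t=19: L0/L1/L2 = G/BCEF/- → run G
t=20: L0/L1/L2 = G/BCEF/- → run G
t=21: L0/L1/L2 = -/BCEF/- → run B
t=22: L0/L1/L2 = -/CEF/- → run C
t=23: L0/L1/L2 = -/EF/- → run E
t=24: L0/L1/L2 = -/EF/- → run E
t=25: L0/L1/L2 = -/F/- → run F
t=26: (idle)
t=27: (idle)
t=28: (idle)

completion order = H, D, G, B, C, E, F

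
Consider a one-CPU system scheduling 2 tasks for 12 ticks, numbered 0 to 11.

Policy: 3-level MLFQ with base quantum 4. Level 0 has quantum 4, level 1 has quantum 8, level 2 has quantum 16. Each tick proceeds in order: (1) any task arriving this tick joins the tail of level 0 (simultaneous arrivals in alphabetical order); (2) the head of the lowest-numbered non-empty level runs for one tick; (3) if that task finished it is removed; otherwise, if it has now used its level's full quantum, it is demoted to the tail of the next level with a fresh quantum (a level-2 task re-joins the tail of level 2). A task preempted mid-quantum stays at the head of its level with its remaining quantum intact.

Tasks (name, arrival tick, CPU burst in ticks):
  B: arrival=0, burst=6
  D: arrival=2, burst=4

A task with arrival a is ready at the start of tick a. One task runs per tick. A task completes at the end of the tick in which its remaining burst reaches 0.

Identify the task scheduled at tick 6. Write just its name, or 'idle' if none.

t=0: L0/L1/L2 = B/-/- → run B
t=1: L0/L1/L2 = B/-/- → run B
t=2: L0/L1/L2 = BD/-/- → run B
t=3: L0/L1/L2 = BD/-/- → run B
t=4: L0/L1/L2 = D/B/- → run D
t=5: L0/L1/L2 = D/B/- → run D
t=6: L0/L1/L2 = D/B/- → run D
t=7: L0/L1/L2 = D/B/- → run D
t=8: L0/L1/L2 = -/B/- → run B
t=9: L0/L1/L2 = -/B/- → run B
t=10: (idle)
t=11: (idle)

running at tick 6 = D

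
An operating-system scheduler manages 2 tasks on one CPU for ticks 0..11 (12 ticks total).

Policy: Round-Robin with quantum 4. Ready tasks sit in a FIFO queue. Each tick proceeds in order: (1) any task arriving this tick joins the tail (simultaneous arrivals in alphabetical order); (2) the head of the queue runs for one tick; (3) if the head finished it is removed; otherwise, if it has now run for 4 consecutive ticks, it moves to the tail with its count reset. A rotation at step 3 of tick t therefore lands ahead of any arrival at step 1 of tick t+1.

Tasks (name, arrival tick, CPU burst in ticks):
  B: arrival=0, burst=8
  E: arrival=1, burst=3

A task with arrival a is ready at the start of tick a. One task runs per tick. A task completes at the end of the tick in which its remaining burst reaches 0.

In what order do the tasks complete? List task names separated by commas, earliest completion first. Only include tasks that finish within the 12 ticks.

t=0: queue=[B] q_used=0 → run B
t=1: queue=[B,E] q_used=1 → run B
t=2: queue=[B,E] q_used=2 → run B
t=3: queue=[B,E] q_used=3 → run B
t=4: queue=[E,B] q_used=0 → run E
t=5: queue=[E,B] q_used=1 → run E
t=6: queue=[E,B] q_used=2 → run E
t=7: queue=[B] q_used=0 → run B
t=8: queue=[B] q_used=1 → run B
t=9: queue=[B] q_used=2 → run B
t=10: queue=[B] q_used=3 → run B
t=11: (idle)

completion order = E, B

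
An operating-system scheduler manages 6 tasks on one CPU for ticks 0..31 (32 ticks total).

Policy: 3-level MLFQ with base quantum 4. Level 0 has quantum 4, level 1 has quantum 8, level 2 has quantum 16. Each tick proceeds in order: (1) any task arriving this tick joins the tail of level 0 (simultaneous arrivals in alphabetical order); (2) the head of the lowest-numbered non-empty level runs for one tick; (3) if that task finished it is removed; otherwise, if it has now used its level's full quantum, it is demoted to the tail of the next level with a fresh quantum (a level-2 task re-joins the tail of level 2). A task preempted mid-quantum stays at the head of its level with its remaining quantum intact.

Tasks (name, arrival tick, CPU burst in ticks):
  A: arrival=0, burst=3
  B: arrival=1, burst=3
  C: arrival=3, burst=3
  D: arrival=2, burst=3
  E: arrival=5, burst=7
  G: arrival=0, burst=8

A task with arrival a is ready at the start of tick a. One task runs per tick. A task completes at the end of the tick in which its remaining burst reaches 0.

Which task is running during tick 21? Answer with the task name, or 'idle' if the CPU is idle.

running at tick 21 = G

t=0: L0/L1/L2 = AG/-/- → run A
t=1: L0/L1/L2 = AGB/-/- → run A
t=2: L0/L1/L2 = AGBD/-/- → run A
t=3: L0/L1/L2 = GBDC/-/- → run G
t=4: L0/L1/L2 = GBDC/-/- → run G
t=5: L0/L1/L2 = GBDCE/-/- → run G
t=6: L0/L1/L2 = GBDCE/-/- → run G
t=7: L0/L1/L2 = BDCE/G/- → run B
t=8: L0/L1/L2 = BDCE/G/- → run B
t=9: L0/L1/L2 = BDCE/G/- → run B
t=10: L0/L1/L2 = DCE/G/- → run D
t=11: L0/L1/L2 = DCE/G/- → run D
t=12: L0/L1/L2 = DCE/G/- → run D
t=13: L0/L1/L2 = CE/G/- → run C
t=14: L0/L1/L2 = CE/G/- → run C
t=15: L0/L1/L2 = CE/G/- → run C
t=16: L0/L1/L2 = E/G/- → run E
t=17: L0/L1/L2 = E/G/- → run E
t=18: L0/L1/L2 = E/G/- → run E
t=19: L0/L1/L2 = E/G/- → run E
t=20: L0/L1/L2 = -/GE/- → run G
t=21: L0/L1/L2 = -/GE/- → run G
t=22: L0/L1/L2 = -/GE/- → run G
t=23: L0/L1/L2 = -/GE/- → run G
t=24: L0/L1/L2 = -/E/- → run E
t=25: L0/L1/L2 = -/E/- → run E
t=26: L0/L1/L2 = -/E/- → run E
t=27: (idle)
t=28: (idle)
t=29: (idle)
t=30: (idle)
t=31: (idle)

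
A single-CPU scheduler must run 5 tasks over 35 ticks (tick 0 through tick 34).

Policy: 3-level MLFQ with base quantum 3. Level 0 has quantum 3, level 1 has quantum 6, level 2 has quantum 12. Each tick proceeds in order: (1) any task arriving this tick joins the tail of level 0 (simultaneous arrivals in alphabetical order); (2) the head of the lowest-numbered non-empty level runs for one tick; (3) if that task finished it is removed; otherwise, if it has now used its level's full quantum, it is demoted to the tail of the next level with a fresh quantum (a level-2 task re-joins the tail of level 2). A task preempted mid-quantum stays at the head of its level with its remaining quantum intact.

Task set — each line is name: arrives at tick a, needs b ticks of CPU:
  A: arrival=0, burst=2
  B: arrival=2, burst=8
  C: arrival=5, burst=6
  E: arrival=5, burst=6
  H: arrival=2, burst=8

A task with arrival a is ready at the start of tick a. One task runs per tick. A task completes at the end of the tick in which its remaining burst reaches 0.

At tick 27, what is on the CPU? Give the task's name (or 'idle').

running at tick 27 = E

t=0: L0/L1/L2 = A/-/- → run A
t=1: L0/L1/L2 = A/-/- → run A
t=2: L0/L1/L2 = BH/-/- → run B
t=3: L0/L1/L2 = BH/-/- → run B
t=4: L0/L1/L2 = BH/-/- → run B
t=5: L0/L1/L2 = HCE/B/- → run H
t=6: L0/L1/L2 = HCE/B/- → run H
t=7: L0/L1/L2 = HCE/B/- → run H
t=8: L0/L1/L2 = CE/BH/- → run C
t=9: L0/L1/L2 = CE/BH/- → run C
t=10: L0/L1/L2 = CE/BH/- → run C
t=11: L0/L1/L2 = E/BHC/- → run E
t=12: L0/L1/L2 = E/BHC/- → run E
t=13: L0/L1/L2 = E/BHC/- → run E
t=14: L0/L1/L2 = -/BHCE/- → run B
t=15: L0/L1/L2 = -/BHCE/- → run B
t=16: L0/L1/L2 = -/BHCE/- → run B
t=17: L0/L1/L2 = -/BHCE/- → run B
t=18: L0/L1/L2 = -/BHCE/- → run B
t=19: L0/L1/L2 = -/HCE/- → run H
t=20: L0/L1/L2 = -/HCE/- → run H
t=21: L0/L1/L2 = -/HCE/- → run H
t=22: L0/L1/L2 = -/HCE/- → run H
t=23: L0/L1/L2 = -/HCE/- → run H
t=24: L0/L1/L2 = -/CE/- → run C
t=25: L0/L1/L2 = -/CE/- → run C
t=26: L0/L1/L2 = -/CE/- → run C
t=27: L0/L1/L2 = -/E/- → run E
t=28: L0/L1/L2 = -/E/- → run E
t=29: L0/L1/L2 = -/E/- → run E
t=30: (idle)
t=31: (idle)
t=32: (idle)
t=33: (idle)
t=34: (idle)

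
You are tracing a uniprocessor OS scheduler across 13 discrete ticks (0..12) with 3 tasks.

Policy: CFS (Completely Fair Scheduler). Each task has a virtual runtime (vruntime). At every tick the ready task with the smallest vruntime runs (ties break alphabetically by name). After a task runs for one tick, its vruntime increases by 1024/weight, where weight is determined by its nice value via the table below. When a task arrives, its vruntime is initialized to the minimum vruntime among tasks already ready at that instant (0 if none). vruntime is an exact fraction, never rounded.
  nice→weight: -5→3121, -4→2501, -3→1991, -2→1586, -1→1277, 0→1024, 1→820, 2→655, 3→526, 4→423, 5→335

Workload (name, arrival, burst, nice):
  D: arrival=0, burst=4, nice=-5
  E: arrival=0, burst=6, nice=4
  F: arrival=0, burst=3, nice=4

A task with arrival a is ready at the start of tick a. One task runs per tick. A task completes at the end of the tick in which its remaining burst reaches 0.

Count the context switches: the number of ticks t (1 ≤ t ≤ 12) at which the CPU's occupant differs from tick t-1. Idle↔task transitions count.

t=0: vr[D=0 E=0 F=0] → run D
t=1: vr[D=1024/3121 E=0 F=0] → run E
t=2: vr[D=1024/3121 E=1024/423 F=0] → run F
t=3: vr[D=1024/3121 E=1024/423 F=1024/423] → run D
t=4: vr[D=2048/3121 E=1024/423 F=1024/423] → run D
t=5: vr[D=3072/3121 E=1024/423 F=1024/423] → run D
t=6: vr[E=1024/423 F=1024/423] → run E
t=7: vr[E=2048/423 F=1024/423] → run F
t=8: vr[E=2048/423 F=2048/423] → run E
t=9: vr[E=1024/141 F=2048/423] → run F
t=10: vr[E=1024/141] → run E
t=11: vr[E=4096/423] → run E
t=12: vr[E=5120/423] → run E

context switches = 8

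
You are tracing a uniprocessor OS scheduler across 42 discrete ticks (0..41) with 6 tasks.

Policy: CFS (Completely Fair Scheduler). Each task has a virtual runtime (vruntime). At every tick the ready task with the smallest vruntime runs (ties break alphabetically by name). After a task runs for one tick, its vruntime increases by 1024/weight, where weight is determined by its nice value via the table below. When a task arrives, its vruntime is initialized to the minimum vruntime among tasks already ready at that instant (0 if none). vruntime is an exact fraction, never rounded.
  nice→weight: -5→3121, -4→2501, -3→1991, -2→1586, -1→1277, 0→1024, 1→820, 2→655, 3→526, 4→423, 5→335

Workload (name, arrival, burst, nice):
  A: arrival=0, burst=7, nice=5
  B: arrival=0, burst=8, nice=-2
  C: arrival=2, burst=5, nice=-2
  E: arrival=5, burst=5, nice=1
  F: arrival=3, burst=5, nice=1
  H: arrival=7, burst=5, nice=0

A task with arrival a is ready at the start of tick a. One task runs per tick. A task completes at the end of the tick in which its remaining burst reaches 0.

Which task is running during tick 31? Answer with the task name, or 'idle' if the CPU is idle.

running at tick 31 = A

t=0: vr[A=0 B=0] → run A
t=1: vr[A=1024/335 B=0] → run B
t=2: vr[A=1024/335 B=512/793 C=512/793] → run B
t=3: vr[A=1024/335 B=1024/793 C=512/793 F=512/793] → run C
t=4: vr[A=1024/335 B=1024/793 C=1024/793 F=512/793] → run F
t=5: vr[A=1024/335 B=1024/793 C=1024/793 E=1024/793 F=307968/162565] → run B
t=6: vr[A=1024/335 B=1536/793 C=1024/793 E=1024/793 F=307968/162565] → run C
t=7: vr[A=1024/335 B=1536/793 C=1536/793 E=1024/793 F=307968/162565 H=1024/793] → run E
t=8: vr[A=1024/335 B=1536/793 C=1536/793 E=412928/162565 F=307968/162565 H=1024/793] → run H
t=9: vr[A=1024/335 B=1536/793 C=1536/793 E=412928/162565 F=307968/162565 H=1817/793] → run F
t=10: vr[A=1024/335 B=1536/793 C=1536/793 E=412928/162565 F=510976/162565 H=1817/793] → run B
t=11: vr[A=1024/335 B=2048/793 C=1536/793 E=412928/162565 F=510976/162565 H=1817/793] → run C
t=12: vr[A=1024/335 B=2048/793 C=2048/793 E=412928/162565 F=510976/162565 H=1817/793] → run H
t=13: vr[A=1024/335 B=2048/793 C=2048/793 E=412928/162565 F=510976/162565 H=2610/793] → run E
t=14: vr[A=1024/335 B=2048/793 C=2048/793 E=615936/162565 F=510976/162565 H=2610/793] → run B
t=15: vr[A=1024/335 B=2560/793 C=2048/793 E=615936/162565 F=510976/162565 H=2610/793] → run C
t=16: vr[A=1024/335 B=2560/793 C=2560/793 E=615936/162565 F=510976/162565 H=2610/793] → run A
t=17: vr[A=2048/335 B=2560/793 C=2560/793 E=615936/162565 F=510976/162565 H=2610/793] → run F
t=18: vr[A=2048/335 B=2560/793 C=2560/793 E=615936/162565 F=713984/162565 H=2610/793] → run B
t=19: vr[A=2048/335 B=3072/793 C=2560/793 E=615936/162565 F=713984/162565 H=2610/793] → run C
t=20: vr[A=2048/335 B=3072/793 E=615936/162565 F=713984/162565 H=2610/793] → run H
t=21: vr[A=2048/335 B=3072/793 E=615936/162565 F=713984/162565 H=3403/793] → run E
t=22: vr[A=2048/335 B=3072/793 E=818944/162565 F=713984/162565 H=3403/793] → run B
t=23: vr[A=2048/335 B=3584/793 E=818944/162565 F=713984/162565 H=3403/793] → run H
t=24: vr[A=2048/335 B=3584/793 E=818944/162565 F=713984/162565 H=4196/793] → run F
t=25: vr[A=2048/335 B=3584/793 E=818944/162565 F=916992/162565 H=4196/793] → run B
t=26: vr[A=2048/335 E=818944/162565 F=916992/162565 H=4196/793] → run E
t=27: vr[A=2048/335 E=1021952/162565 F=916992/162565 H=4196/793] → run H
t=28: vr[A=2048/335 E=1021952/162565 F=916992/162565] → run F
t=29: vr[A=2048/335 E=1021952/162565] → run A
t=30: vr[A=3072/335 E=1021952/162565] → run E
t=31: vr[A=3072/335] → run A
t=32: vr[A=4096/335] → run A
t=33: vr[A=1024/67] → run A
t=34: vr[A=6144/335] → run A
t=35: (idle)
t=36: (idle)
t=37: (idle)
t=38: (idle)
t=39: (idle)
t=40: (idle)
t=41: (idle)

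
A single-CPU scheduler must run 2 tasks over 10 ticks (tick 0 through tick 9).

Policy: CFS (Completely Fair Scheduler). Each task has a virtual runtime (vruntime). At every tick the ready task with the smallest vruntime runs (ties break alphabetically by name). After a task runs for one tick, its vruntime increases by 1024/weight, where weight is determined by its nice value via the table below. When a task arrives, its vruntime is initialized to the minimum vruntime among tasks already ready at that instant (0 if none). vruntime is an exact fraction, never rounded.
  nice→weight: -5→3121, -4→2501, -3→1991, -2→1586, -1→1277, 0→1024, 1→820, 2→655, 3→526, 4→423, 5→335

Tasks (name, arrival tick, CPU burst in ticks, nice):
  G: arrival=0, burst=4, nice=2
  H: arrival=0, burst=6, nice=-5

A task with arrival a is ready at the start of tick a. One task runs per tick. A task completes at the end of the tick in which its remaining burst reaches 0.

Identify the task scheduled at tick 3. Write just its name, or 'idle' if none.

running at tick 3 = H

t=0: vr[G=0 H=0] → run G
t=1: vr[G=1024/655 H=0] → run H
t=2: vr[G=1024/655 H=1024/3121] → run H
t=3: vr[G=1024/655 H=2048/3121] → run H
t=4: vr[G=1024/655 H=3072/3121] → run H
t=5: vr[G=1024/655 H=4096/3121] → run H
t=6: vr[G=1024/655 H=5120/3121] → run G
t=7: vr[G=2048/655 H=5120/3121] → run H
t=8: vr[G=2048/655] → run G
t=9: vr[G=3072/655] → run G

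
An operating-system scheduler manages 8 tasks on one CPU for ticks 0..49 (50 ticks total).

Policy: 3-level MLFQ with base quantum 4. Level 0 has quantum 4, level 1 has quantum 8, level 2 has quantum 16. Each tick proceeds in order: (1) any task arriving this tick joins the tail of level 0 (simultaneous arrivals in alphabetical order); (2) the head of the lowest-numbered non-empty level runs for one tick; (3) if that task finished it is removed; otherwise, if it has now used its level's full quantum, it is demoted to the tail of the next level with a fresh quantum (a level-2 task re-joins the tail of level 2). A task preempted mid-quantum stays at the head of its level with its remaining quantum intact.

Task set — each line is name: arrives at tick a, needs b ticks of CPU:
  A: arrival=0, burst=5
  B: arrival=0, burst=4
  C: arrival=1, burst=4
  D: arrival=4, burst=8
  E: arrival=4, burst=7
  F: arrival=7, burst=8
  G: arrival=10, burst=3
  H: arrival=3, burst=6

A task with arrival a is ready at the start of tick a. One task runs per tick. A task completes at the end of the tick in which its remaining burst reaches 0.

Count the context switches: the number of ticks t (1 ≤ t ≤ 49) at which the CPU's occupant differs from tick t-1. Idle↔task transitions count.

context switches = 13

t=0: L0/L1/L2 = AB/-/- → run A
t=1: L0/L1/L2 = ABC/-/- → run A
t=2: L0/L1/L2 = ABC/-/- → run A
t=3: L0/L1/L2 = ABCH/-/- → run A
t=4: L0/L1/L2 = BCHDE/A/- → run B
t=5: L0/L1/L2 = BCHDE/A/- → run B
t=6: L0/L1/L2 = BCHDE/A/- → run B
t=7: L0/L1/L2 = BCHDEF/A/- → run B
t=8: L0/L1/L2 = CHDEF/A/- → run C
t=9: L0/L1/L2 = CHDEF/A/- → run C
t=10: L0/L1/L2 = CHDEFG/A/- → run C
t=11: L0/L1/L2 = CHDEFG/A/- → run C
t=12: L0/L1/L2 = HDEFG/A/- → run H
t=13: L0/L1/L2 = HDEFG/A/- → run H
t=14: L0/L1/L2 = HDEFG/A/- → run H
t=15: L0/L1/L2 = HDEFG/A/- → run H
t=16: L0/L1/L2 = DEFG/AH/- → run D
t=17: L0/L1/L2 = DEFG/AH/- → run D
t=18: L0/L1/L2 = DEFG/AH/- → run D
t=19: L0/L1/L2 = DEFG/AH/- → run D
t=20: L0/L1/L2 = EFG/AHD/- → run E
t=21: L0/L1/L2 = EFG/AHD/- → run E
t=22: L0/L1/L2 = EFG/AHD/- → run E
t=23: L0/L1/L2 = EFG/AHD/- → run E
t=24: L0/L1/L2 = FG/AHDE/- → run F
t=25: L0/L1/L2 = FG/AHDE/- → run F
t=26: L0/L1/L2 = FG/AHDE/- → run F
t=27: L0/L1/L2 = FG/AHDE/- → run F
t=28: L0/L1/L2 = G/AHDEF/- → run G
t=29: L0/L1/L2 = G/AHDEF/- → run G
t=30: L0/L1/L2 = G/AHDEF/- → run G
t=31: L0/L1/L2 = -/AHDEF/- → run A
t=32: L0/L1/L2 = -/HDEF/- → run H
t=33: L0/L1/L2 = -/HDEF/- → run H
t=34: L0/L1/L2 = -/DEF/- → run D
t=35: L0/L1/L2 = -/DEF/- → run D
t=36: L0/L1/L2 = -/DEF/- → run D
t=37: L0/L1/L2 = -/DEF/- → run D
t=38: L0/L1/L2 = -/EF/- → run E
t=39: L0/L1/L2 = -/EF/- → run E
t=40: L0/L1/L2 = -/EF/- → run E
t=41: L0/L1/L2 = -/F/- → run F
t=42: L0/L1/L2 = -/F/- → run F
t=43: L0/L1/L2 = -/F/- → run F
t=44: L0/L1/L2 = -/F/- → run F
t=45: (idle)
t=46: (idle)
t=47: (idle)
t=48: (idle)
t=49: (idle)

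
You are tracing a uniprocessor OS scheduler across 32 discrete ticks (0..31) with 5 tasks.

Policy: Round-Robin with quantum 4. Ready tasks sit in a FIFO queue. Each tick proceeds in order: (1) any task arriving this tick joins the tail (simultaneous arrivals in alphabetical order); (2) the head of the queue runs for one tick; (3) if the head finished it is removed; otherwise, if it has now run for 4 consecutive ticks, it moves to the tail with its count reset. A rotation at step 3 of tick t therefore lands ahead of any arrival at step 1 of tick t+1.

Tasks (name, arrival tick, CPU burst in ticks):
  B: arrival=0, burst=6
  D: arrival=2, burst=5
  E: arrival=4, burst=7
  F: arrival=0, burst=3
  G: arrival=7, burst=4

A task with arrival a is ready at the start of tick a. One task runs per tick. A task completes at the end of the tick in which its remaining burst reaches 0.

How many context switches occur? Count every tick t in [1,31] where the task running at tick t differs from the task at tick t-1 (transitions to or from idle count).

t=0: queue=[B,F] q_used=0 → run B
t=1: queue=[B,F] q_used=1 → run B
t=2: queue=[B,F,D] q_used=2 → run B
t=3: queue=[B,F,D] q_used=3 → run B
t=4: queue=[F,D,B,E] q_used=0 → run F
t=5: queue=[F,D,B,E] q_used=1 → run F
t=6: queue=[F,D,B,E] q_used=2 → run F
t=7: queue=[D,B,E,G] q_used=0 → run D
t=8: queue=[D,B,E,G] q_used=1 → run D
t=9: queue=[D,B,E,G] q_used=2 → run D
t=10: queue=[D,B,E,G] q_used=3 → run D
t=11: queue=[B,E,G,D] q_used=0 → run B
t=12: queue=[B,E,G,D] q_used=1 → run B
t=13: queue=[E,G,D] q_used=0 → run E
t=14: queue=[E,G,D] q_used=1 → run E
t=15: queue=[E,G,D] q_used=2 → run E
t=16: queue=[E,G,D] q_used=3 → run E
t=17: queue=[G,D,E] q_used=0 → run G
t=18: queue=[G,D,E] q_used=1 → run G
t=19: queue=[G,D,E] q_used=2 → run G
t=20: queue=[G,D,E] q_used=3 → run G
t=21: queue=[D,E] q_used=0 → run D
t=22: queue=[E] q_used=0 → run E
t=23: queue=[E] q_used=1 → run E
t=24: queue=[E] q_used=2 → run E
t=25: (idle)
t=26: (idle)
t=27: (idle)
t=28: (idle)
t=29: (idle)
t=30: (idle)
t=31: (idle)

context switches = 8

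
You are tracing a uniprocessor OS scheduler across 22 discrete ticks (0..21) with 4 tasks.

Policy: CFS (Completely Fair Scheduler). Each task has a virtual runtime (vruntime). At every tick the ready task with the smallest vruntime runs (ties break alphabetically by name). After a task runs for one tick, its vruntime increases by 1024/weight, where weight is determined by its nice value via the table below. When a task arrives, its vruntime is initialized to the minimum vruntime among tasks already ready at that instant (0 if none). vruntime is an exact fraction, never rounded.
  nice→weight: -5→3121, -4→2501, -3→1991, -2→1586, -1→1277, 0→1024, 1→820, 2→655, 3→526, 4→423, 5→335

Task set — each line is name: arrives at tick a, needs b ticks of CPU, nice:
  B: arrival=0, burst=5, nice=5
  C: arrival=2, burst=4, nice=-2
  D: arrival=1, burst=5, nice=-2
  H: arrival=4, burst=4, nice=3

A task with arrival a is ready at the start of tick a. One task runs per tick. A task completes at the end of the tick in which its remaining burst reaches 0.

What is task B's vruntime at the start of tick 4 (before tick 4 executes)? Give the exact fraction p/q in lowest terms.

vruntime(B, start of tick 4) = 2048/335

t=0: vr[B=0] → run B
t=1: vr[B=1024/335 D=1024/335] → run B
t=2: vr[B=2048/335 C=1024/335 D=1024/335] → run C
t=3: vr[B=2048/335 C=983552/265655 D=1024/335] → run D
t=4: vr[B=2048/335 C=983552/265655 D=983552/265655 H=983552/265655] → run C
t=5: vr[B=2048/335 C=1155072/265655 D=983552/265655 H=983552/265655] → run D
t=6: vr[B=2048/335 C=1155072/265655 D=1155072/265655 H=983552/265655] → run H
t=7: vr[B=2048/335 C=1155072/265655 D=1155072/265655 H=394689536/69867265] → run C
t=8: vr[B=2048/335 C=1326592/265655 D=1155072/265655 H=394689536/69867265] → run D
t=9: vr[B=2048/335 C=1326592/265655 D=1326592/265655 H=394689536/69867265] → run C
t=10: vr[B=2048/335 D=1326592/265655 H=394689536/69867265] → run D
t=11: vr[B=2048/335 D=1498112/265655 H=394689536/69867265] → run D
t=12: vr[B=2048/335 H=394689536/69867265] → run H
t=13: vr[B=2048/335 H=530704896/69867265] → run B
t=14: vr[B=3072/335 H=530704896/69867265] → run H
t=15: vr[B=3072/335 H=666720256/69867265] → run B
t=16: vr[B=4096/335 H=666720256/69867265] → run H
t=17: vr[B=4096/335] → run B
t=18: (idle)
t=19: (idle)
t=20: (idle)
t=21: (idle)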